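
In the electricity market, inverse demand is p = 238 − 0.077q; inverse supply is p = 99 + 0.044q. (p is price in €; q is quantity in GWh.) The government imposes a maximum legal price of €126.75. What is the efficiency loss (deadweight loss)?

Competitive equilibrium: 238 − 0.077q = 99 + 0.044q → q* = 1148.7603, p* = 149.5455.
At the ceiling p = 126.75, quantity supplied = (126.75 − 99)/0.044 = 630.6818.
Willingness to pay at q' = 630.6818: 238 − 0.077·630.6818 = 189.4375.
Δq = 1148.7603 − 630.6818 = 518.0785; wedge = 189.4375 − 126.75 = 62.6875.
DWL = ½ × 518.0785 × 62.6875 = €16238.52.

€16238.52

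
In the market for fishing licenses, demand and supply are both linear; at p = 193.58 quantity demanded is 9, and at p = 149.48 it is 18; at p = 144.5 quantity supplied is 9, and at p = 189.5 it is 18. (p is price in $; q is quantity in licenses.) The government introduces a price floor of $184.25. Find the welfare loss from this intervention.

$46.15

Demand slope = (149.48 − 193.58)/(18 − 9) = −4.9, so p = 237.68 − 4.9q.
Supply slope = (189.5 − 144.5)/(18 − 9) = 5, so p = 99.5 + 5q.
Competitive equilibrium: 237.68 − 4.9q = 99.5 + 5q → q* = 13.9576, p* = 169.2879.
At the floor p = 184.25, quantity demanded = (237.68 − 184.25)/4.9 = 10.9041.
Sellers' marginal cost at q' = 10.9041: 99.5 + 5·10.9041 = 154.0205.
Δq = 13.9576 − 10.9041 = 3.0535; wedge = 184.25 − 154.0205 = 30.2295.
DWL = ½ × 3.0535 × 30.2295 = $46.15.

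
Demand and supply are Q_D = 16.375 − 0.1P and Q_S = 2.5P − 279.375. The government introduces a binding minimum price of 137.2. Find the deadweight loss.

In inverse form: demand P = 163.75 − 10Q, supply P = 111.75 + 0.4Q.
Competitive equilibrium: 163.75 − 10Q = 111.75 + 0.4Q → Q* = 5, P* = 113.75.
At the floor P = 137.2, quantity demanded = (163.75 − 137.2)/10 = 2.655.
Sellers' marginal cost at Q' = 2.655: 111.75 + 0.4·2.655 = 112.812.
ΔQ = 5 − 2.655 = 2.345; wedge = 137.2 − 112.812 = 24.388.
Deadweight loss = ½ × 2.345 × 24.388 = 28.59.

28.59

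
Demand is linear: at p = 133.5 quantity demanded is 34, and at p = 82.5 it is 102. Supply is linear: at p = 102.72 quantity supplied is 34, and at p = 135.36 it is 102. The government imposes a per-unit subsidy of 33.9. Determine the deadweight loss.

467.16

Demand slope = (82.5 − 133.5)/(102 − 34) = −0.75, so p = 159 − 0.75q.
Supply slope = (135.36 − 102.72)/(102 − 34) = 0.48, so p = 86.4 + 0.48q.
Competitive equilibrium: 159 − 0.75q = 86.4 + 0.48q → q* = 59.0244, p* = 114.7317.
The subsidy lowers effective supply by 33.9: p = 52.5 + 0.48q.
New quantity: 159 − 0.75q = 52.5 + 0.48q → q' = 86.5854.
Overproduction Δq = 86.5854 − 59.0244 = 27.561; wedge = subsidy = 33.9.
The triangle = ½ × 27.561 × 33.9 = 467.16.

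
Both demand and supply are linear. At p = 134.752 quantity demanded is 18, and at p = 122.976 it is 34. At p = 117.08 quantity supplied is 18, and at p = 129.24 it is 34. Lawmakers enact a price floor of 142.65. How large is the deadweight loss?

380.15

Demand slope = (122.976 − 134.752)/(34 − 18) = −0.736, so p = 148 − 0.736q.
Supply slope = (129.24 − 117.08)/(34 − 18) = 0.76, so p = 103.4 + 0.76q.
Competitive equilibrium: 148 − 0.736q = 103.4 + 0.76q → q* = 29.8128, p* = 126.0578.
At the floor p = 142.65, quantity demanded = (148 − 142.65)/0.736 = 7.269.
Sellers' marginal cost at q' = 7.269: 103.4 + 0.76·7.269 = 108.9244.
Δq = 29.8128 − 7.269 = 22.5438; wedge = 142.65 − 108.9244 = 33.7256.
The triangle = ½ × 22.5438 × 33.7256 = 380.15.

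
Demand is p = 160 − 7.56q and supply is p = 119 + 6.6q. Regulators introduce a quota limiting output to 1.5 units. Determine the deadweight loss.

Competitive equilibrium: 160 − 7.56q = 119 + 6.6q → q* = 2.8955, p* = 138.1102.
At q = 1.5: demand price = 160 − 7.56·1.5 = 148.66; supply price = 119 + 6.6·1.5 = 128.9.
Δq = 2.8955 − 1.5 = 1.3955; wedge = 148.66 − 128.9 = 19.76.
DWL = ½ × 1.3955 × 19.76 = 13.79.

13.79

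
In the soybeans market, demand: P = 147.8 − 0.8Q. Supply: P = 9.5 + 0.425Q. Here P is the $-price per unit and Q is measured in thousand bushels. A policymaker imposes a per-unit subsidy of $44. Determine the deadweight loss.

$790.20 thousand

Competitive equilibrium: 147.8 − 0.8Q = 9.5 + 0.425Q → Q* = 112.898, P* = 57.4816.
The subsidy lowers effective supply by 44: P = 0.425Q − 34.5.
New quantity: 147.8 − 0.8Q = 0.425Q − 34.5 → Q' = 148.8163.
Overproduction ΔQ = 148.8163 − 112.898 = 35.9183; wedge = subsidy = 44.
DWL = ½ × 35.9183 × 44 = $790.20 thousand.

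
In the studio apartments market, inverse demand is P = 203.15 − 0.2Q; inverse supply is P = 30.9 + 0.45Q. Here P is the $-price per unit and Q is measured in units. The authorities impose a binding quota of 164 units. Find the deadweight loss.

Competitive equilibrium: 203.15 − 0.2Q = 30.9 + 0.45Q → Q* = 265, P* = 150.15.
At Q = 164: demand price = 203.15 − 0.2·164 = 170.35; supply price = 30.9 + 0.45·164 = 104.7.
ΔQ = 265 − 164 = 101; wedge = 170.35 − 104.7 = 65.65.
The triangle = ½ × 101 × 65.65 = $3315.325.

$3315.325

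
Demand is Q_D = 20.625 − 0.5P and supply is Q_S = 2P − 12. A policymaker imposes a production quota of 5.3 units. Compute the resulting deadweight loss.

In inverse form: demand P = 41.25 − 2Q, supply P = 6 + 0.5Q.
Competitive equilibrium: 41.25 − 2Q = 6 + 0.5Q → Q* = 14.1, P* = 13.05.
At Q = 5.3: demand price = 41.25 − 2·5.3 = 30.65; supply price = 6 + 0.5·5.3 = 8.65.
ΔQ = 14.1 − 5.3 = 8.8; wedge = 30.65 − 8.65 = 22.
The triangle = ½ × 8.8 × 22 = 96.80.

96.80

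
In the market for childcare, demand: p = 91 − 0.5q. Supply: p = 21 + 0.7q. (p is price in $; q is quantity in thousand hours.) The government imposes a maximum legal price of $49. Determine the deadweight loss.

Competitive equilibrium: 91 − 0.5q = 21 + 0.7q → q* = 58.3333, p* = 61.8333.
At the ceiling p = 49, quantity supplied = (49 − 21)/0.7 = 40.
Willingness to pay at q' = 40: 91 − 0.5·40 = 71.
Δq = 58.3333 − 40 = 18.3333; wedge = 71 − 49 = 22.
The triangle = ½ × 18.3333 × 22 = $201.67 thousand.

$201.67 thousand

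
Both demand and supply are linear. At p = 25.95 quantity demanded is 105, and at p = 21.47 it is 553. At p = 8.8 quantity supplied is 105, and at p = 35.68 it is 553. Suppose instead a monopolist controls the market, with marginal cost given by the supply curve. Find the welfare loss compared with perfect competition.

66.99

Demand slope = (21.47 − 25.95)/(553 − 105) = −0.01, so p = 27 − 0.01q.
Supply slope = (35.68 − 8.8)/(553 − 105) = 0.06, so p = 2.5 + 0.06q.
Competitive equilibrium: 27 − 0.01q = 2.5 + 0.06q → q* = 350, p* = 23.5.
Marginal revenue: MR = 27 − 0.02q. Set MR = MC: 27 − 0.02q = 2.5 + 0.06q → q_m = 306.25.
Price p_m = 27 − 0.01·306.25 = 23.9375; MC(q_m) = 2.5 + 0.06·306.25 = 20.875.
Competitive q* = 350, so Δq = 43.75; wedge = 23.9375 − 20.875 = 3.0625.
Welfare loss = ½ × 43.75 × 3.0625 = 66.99.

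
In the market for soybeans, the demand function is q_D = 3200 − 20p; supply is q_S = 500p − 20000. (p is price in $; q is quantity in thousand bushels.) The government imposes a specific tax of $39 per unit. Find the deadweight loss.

In inverse form: demand p = 160 − 0.05q, supply p = 40 + 0.002q.
Competitive equilibrium: 160 − 0.05q = 40 + 0.002q → q* = 2307.6923, p* = 44.6154.
With the tax, the buyer price exceeds the seller price by 39: (160 − 0.05q) − (40 + 0.002q) = 39 → q' = 1557.6923.
Δq = 2307.6923 − 1557.6923 = 750; the wedge equals the tax, 39.
DWL = ½ × 750 × 39 = $14625 thousand.

$14625 thousand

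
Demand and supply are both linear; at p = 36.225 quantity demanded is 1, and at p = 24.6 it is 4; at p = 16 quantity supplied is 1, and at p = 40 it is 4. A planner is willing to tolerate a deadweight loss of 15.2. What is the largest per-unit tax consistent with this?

19

Demand slope = (24.6 − 36.225)/(4 − 1) = −3.875, so p = 40.1 − 3.875q.
Supply slope = (40 − 16)/(4 − 1) = 8, so p = 8 + 8q.
Competitive equilibrium: 40.1 − 3.875q = 8 + 8q → q* = 2.7032, p* = 29.6253.
A tax t gives Δq = t/11.875 and wedge t, so DWL = t²/23.75.
t²/23.75 = 15.2 → t² = 361 → t = 19.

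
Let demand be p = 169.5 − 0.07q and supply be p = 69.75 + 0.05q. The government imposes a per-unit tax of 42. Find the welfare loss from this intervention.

Competitive equilibrium: 169.5 − 0.07q = 69.75 + 0.05q → q* = 831.25, p* = 111.3125.
With the tax, the buyer price exceeds the seller price by 42: (169.5 − 0.07q) − (69.75 + 0.05q) = 42 → q' = 481.25.
Δq = 831.25 − 481.25 = 350; the wedge equals the tax, 42.
The triangle = ½ × 350 × 42 = 7350.

7350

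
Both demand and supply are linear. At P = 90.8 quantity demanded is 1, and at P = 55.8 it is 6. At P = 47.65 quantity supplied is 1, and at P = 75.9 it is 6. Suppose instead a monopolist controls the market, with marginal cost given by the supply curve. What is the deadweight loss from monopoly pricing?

15.62

Demand slope = (55.8 − 90.8)/(6 − 1) = −7, so P = 97.8 − 7Q.
Supply slope = (75.9 − 47.65)/(6 − 1) = 5.65, so P = 42 + 5.65Q.
Competitive equilibrium: 97.8 − 7Q = 42 + 5.65Q → Q* = 4.4111, P* = 66.9225.
Marginal revenue: MR = 97.8 − 14Q. Set MR = MC: 97.8 − 14Q = 42 + 5.65Q → Q_m = 2.8397.
Price P_m = 97.8 − 7·2.8397 = 77.9221; MC(Q_m) = 42 + 5.65·2.8397 = 58.0443.
Competitive Q* = 4.4111, so ΔQ = 1.5714; wedge = 77.9221 − 58.0443 = 19.8778.
Deadweight loss = ½ × 1.5714 × 19.8778 = 15.62.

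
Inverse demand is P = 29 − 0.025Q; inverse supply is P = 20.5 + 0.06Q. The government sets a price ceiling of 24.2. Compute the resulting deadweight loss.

62.45

Competitive equilibrium: 29 − 0.025Q = 20.5 + 0.06Q → Q* = 100, P* = 26.5.
At the ceiling P = 24.2, quantity supplied = (24.2 − 20.5)/0.06 = 61.6667.
Willingness to pay at Q' = 61.6667: 29 − 0.025·61.6667 = 27.4583.
ΔQ = 100 − 61.6667 = 38.3333; wedge = 27.4583 − 24.2 = 3.2583.
The triangle = ½ × 38.3333 × 3.2583 = 62.45.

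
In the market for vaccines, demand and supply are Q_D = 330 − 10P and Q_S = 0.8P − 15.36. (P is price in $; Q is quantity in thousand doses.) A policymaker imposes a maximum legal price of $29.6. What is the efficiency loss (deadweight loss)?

In inverse form: demand P = 33 − 0.1Q, supply P = 19.2 + 1.25Q.
Competitive equilibrium: 33 − 0.1Q = 19.2 + 1.25Q → Q* = 10.2222, P* = 31.9778.
At the ceiling P = 29.6, quantity supplied = (29.6 − 19.2)/1.25 = 8.32.
Willingness to pay at Q' = 8.32: 33 − 0.1·8.32 = 32.168.
ΔQ = 10.2222 − 8.32 = 1.9022; wedge = 32.168 − 29.6 = 2.568.
DWL = ½ × 1.9022 × 2.568 = $2.44 thousand.

$2.44 thousand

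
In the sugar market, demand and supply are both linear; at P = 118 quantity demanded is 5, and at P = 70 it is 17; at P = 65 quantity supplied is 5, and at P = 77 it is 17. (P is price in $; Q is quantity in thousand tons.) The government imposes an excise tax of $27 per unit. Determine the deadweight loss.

$72.90 thousand

Demand slope = (70 − 118)/(17 − 5) = −4, so P = 138 − 4Q.
Supply slope = (77 − 65)/(17 − 5) = 1, so P = 60 + Q.
Competitive equilibrium: 138 − 4Q = 60 + Q → Q* = 15.6, P* = 75.6.
With the tax, the buyer price exceeds the seller price by 27: (138 − 4Q) − (60 + Q) = 27 → Q' = 10.2.
ΔQ = 15.6 − 10.2 = 5.4; the wedge equals the tax, 27.
Deadweight loss = ½ × 5.4 × 27 = $72.90 thousand.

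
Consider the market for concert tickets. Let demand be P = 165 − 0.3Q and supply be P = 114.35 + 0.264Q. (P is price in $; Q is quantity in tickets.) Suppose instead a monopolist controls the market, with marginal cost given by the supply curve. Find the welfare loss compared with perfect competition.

$274.20

Competitive equilibrium: 165 − 0.3Q = 114.35 + 0.264Q → Q* = 89.805, P* = 138.0585.
Marginal revenue: MR = 165 − 0.6Q. Set MR = MC: 165 − 0.6Q = 114.35 + 0.264Q → Q_m = 58.6227.
Price P_m = 165 − 0.3·58.6227 = 147.4132; MC(Q_m) = 114.35 + 0.264·58.6227 = 129.8264.
Competitive Q* = 89.805, so ΔQ = 31.1823; wedge = 147.4132 − 129.8264 = 17.5868.
Welfare loss = ½ × 31.1823 × 17.5868 = $274.20.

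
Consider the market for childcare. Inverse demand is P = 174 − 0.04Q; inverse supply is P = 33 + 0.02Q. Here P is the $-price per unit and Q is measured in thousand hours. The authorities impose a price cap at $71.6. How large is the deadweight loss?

Competitive equilibrium: 174 − 0.04Q = 33 + 0.02Q → Q* = 2350, P* = 80.
At the ceiling P = 71.6, quantity supplied = (71.6 − 33)/0.02 = 1930.
Willingness to pay at Q' = 1930: 174 − 0.04·1930 = 96.8.
ΔQ = 2350 − 1930 = 420; wedge = 96.8 − 71.6 = 25.2.
Welfare loss = ½ × 420 × 25.2 = $5292 thousand.

$5292 thousand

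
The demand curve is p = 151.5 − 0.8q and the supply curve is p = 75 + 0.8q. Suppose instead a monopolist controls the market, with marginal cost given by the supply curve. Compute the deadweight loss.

Competitive equilibrium: 151.5 − 0.8q = 75 + 0.8q → q* = 47.8125, p* = 113.25.
Marginal revenue: MR = 151.5 − 1.6q. Set MR = MC: 151.5 − 1.6q = 75 + 0.8q → q_m = 31.875.
Price p_m = 151.5 − 0.8·31.875 = 126; MC(q_m) = 75 + 0.8·31.875 = 100.5.
Competitive q* = 47.8125, so Δq = 15.9375; wedge = 126 − 100.5 = 25.5.
The triangle = ½ × 15.9375 × 25.5 = 203.20.

203.20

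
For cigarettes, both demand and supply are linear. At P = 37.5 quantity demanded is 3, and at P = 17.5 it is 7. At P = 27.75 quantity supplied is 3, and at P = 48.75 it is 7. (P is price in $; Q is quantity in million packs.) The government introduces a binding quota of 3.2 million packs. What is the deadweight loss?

Demand slope = (17.5 − 37.5)/(7 − 3) = −5, so P = 52.5 − 5Q.
Supply slope = (48.75 − 27.75)/(7 − 3) = 5.25, so P = 12 + 5.25Q.
Competitive equilibrium: 52.5 − 5Q = 12 + 5.25Q → Q* = 3.9512, P* = 32.7439.
At Q = 3.2: demand price = 52.5 − 5·3.2 = 36.5; supply price = 12 + 5.25·3.2 = 28.8.
ΔQ = 3.9512 − 3.2 = 0.7512; wedge = 36.5 − 28.8 = 7.7.
DWL = ½ × 0.7512 × 7.7 = $2.89 million.

$2.89 million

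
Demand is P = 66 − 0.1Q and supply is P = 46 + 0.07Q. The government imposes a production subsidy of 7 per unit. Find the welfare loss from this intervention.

144.12

Competitive equilibrium: 66 − 0.1Q = 46 + 0.07Q → Q* = 117.6471, P* = 54.2353.
The subsidy lowers effective supply by 7: P = 39 + 0.07Q.
New quantity: 66 − 0.1Q = 39 + 0.07Q → Q' = 158.8235.
Overproduction ΔQ = 158.8235 − 117.6471 = 41.1764; wedge = subsidy = 7.
Welfare loss = ½ × 41.1764 × 7 = 144.12.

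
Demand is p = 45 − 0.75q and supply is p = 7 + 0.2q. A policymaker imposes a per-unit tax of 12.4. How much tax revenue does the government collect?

334.15

Competitive equilibrium: 45 − 0.75q = 7 + 0.2q → q* = 40, p* = 15.
With the tax, the buyer price exceeds the seller price by 12.4: (45 − 0.75q) − (7 + 0.2q) = 12.4 → q' = 26.9474.
Tax revenue = 12.4 × 26.9474 = 334.15.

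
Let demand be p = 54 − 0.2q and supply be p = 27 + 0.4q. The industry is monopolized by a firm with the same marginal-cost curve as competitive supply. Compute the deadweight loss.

Competitive equilibrium: 54 − 0.2q = 27 + 0.4q → q* = 45, p* = 45.
Marginal revenue: MR = 54 − 0.4q. Set MR = MC: 54 − 0.4q = 27 + 0.4q → q_m = 33.75.
Price p_m = 54 − 0.2·33.75 = 47.25; MC(q_m) = 27 + 0.4·33.75 = 40.5.
Competitive q* = 45, so Δq = 11.25; wedge = 47.25 − 40.5 = 6.75.
The triangle = ½ × 11.25 × 6.75 = 37.97.

37.97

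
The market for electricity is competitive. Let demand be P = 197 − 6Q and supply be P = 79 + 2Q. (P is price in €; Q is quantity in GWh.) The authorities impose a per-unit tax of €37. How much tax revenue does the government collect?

€374.625

Competitive equilibrium: 197 − 6Q = 79 + 2Q → Q* = 14.75, P* = 108.5.
With the tax, the buyer price exceeds the seller price by 37: (197 − 6Q) − (79 + 2Q) = 37 → Q' = 10.125.
Tax revenue = 37 × 10.125 = €374.625.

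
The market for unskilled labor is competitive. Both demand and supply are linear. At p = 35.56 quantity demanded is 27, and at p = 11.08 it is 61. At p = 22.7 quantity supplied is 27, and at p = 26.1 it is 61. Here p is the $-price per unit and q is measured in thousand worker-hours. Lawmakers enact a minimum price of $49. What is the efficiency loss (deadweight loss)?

$483.76 thousand

Demand slope = (11.08 − 35.56)/(61 − 27) = −0.72, so p = 55 − 0.72q.
Supply slope = (26.1 − 22.7)/(61 − 27) = 0.1, so p = 20 + 0.1q.
Competitive equilibrium: 55 − 0.72q = 20 + 0.1q → q* = 42.6829, p* = 24.2683.
At the floor p = 49, quantity demanded = (55 − 49)/0.72 = 8.3333.
Sellers' marginal cost at q' = 8.3333: 20 + 0.1·8.3333 = 20.8333.
Δq = 42.6829 − 8.3333 = 34.3496; wedge = 49 − 20.8333 = 28.1667.
Welfare loss = ½ × 34.3496 × 28.1667 = $483.76 thousand.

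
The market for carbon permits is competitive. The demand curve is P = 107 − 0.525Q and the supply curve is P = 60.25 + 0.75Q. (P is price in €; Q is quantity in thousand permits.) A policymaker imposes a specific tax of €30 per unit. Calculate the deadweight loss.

€352.94 thousand

Competitive equilibrium: 107 − 0.525Q = 60.25 + 0.75Q → Q* = 36.6667, P* = 87.75.
With the tax, the buyer price exceeds the seller price by 30: (107 − 0.525Q) − (60.25 + 0.75Q) = 30 → Q' = 13.1373.
ΔQ = 36.6667 − 13.1373 = 23.5294; the wedge equals the tax, 30.
The triangle = ½ × 23.5294 × 30 = €352.94 thousand.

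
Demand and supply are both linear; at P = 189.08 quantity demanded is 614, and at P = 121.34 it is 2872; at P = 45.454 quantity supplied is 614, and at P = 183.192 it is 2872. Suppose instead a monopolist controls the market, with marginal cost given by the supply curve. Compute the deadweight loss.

13442.69

Demand slope = (121.34 − 189.08)/(2872 − 614) = −0.03, so P = 207.5 − 0.03Q.
Supply slope = (183.192 − 45.454)/(2872 − 614) = 0.061, so P = 8 + 0.061Q.
Competitive equilibrium: 207.5 − 0.03Q = 8 + 0.061Q → Q* = 2192.3077, P* = 141.7308.
Marginal revenue: MR = 207.5 − 0.06Q. Set MR = MC: 207.5 − 0.06Q = 8 + 0.061Q → Q_m = 1648.7603.
Price P_m = 207.5 − 0.03·1648.7603 = 158.0372; MC(Q_m) = 8 + 0.061·1648.7603 = 108.5744.
Competitive Q* = 2192.3077, so ΔQ = 543.5474; wedge = 158.0372 − 108.5744 = 49.4628.
DWL = ½ × 543.5474 × 49.4628 = 13442.69.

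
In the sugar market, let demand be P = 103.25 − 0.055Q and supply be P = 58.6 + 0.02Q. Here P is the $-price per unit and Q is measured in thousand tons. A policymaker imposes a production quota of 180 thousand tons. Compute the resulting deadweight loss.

Competitive equilibrium: 103.25 − 0.055Q = 58.6 + 0.02Q → Q* = 595.3333, P* = 70.5067.
At Q = 180: demand price = 103.25 − 0.055·180 = 93.35; supply price = 58.6 + 0.02·180 = 62.2.
ΔQ = 595.3333 − 180 = 415.3333; wedge = 93.35 − 62.2 = 31.15.
Deadweight loss = ½ × 415.3333 × 31.15 = $6468.82 thousand.

$6468.82 thousand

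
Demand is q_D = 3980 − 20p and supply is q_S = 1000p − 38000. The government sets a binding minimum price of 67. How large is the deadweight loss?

In inverse form: demand p = 199 − 0.05q, supply p = 38 + 0.001q.
Competitive equilibrium: 199 − 0.05q = 38 + 0.001q → q* = 3156.8627, p* = 41.1569.
At the floor p = 67, quantity demanded = (199 − 67)/0.05 = 2640.
Sellers' marginal cost at q' = 2640: 38 + 0.001·2640 = 40.64.
Δq = 3156.8627 − 2640 = 516.8627; wedge = 67 − 40.64 = 26.36.
DWL = ½ × 516.8627 × 26.36 = 6812.25.

6812.25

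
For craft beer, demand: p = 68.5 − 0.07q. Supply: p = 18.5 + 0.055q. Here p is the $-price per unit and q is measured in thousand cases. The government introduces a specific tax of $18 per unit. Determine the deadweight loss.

Competitive equilibrium: 68.5 − 0.07q = 18.5 + 0.055q → q* = 400, p* = 40.5.
With the tax, the buyer price exceeds the seller price by 18: (68.5 − 0.07q) − (18.5 + 0.055q) = 18 → q' = 256.
Δq = 400 − 256 = 144; the wedge equals the tax, 18.
DWL = ½ × 144 × 18 = $1296 thousand.

$1296 thousand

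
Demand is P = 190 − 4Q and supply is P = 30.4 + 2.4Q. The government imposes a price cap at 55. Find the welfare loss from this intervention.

690.31

Competitive equilibrium: 190 − 4Q = 30.4 + 2.4Q → Q* = 24.9375, P* = 90.25.
At the ceiling P = 55, quantity supplied = (55 − 30.4)/2.4 = 10.25.
Willingness to pay at Q' = 10.25: 190 − 4·10.25 = 149.
ΔQ = 24.9375 − 10.25 = 14.6875; wedge = 149 − 55 = 94.
DWL = ½ × 14.6875 × 94 = 690.31.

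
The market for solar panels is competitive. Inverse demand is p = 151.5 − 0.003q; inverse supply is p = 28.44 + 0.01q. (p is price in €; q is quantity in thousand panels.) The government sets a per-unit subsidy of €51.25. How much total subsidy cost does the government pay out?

€687183.65 thousand

Competitive equilibrium: 151.5 − 0.003q = 28.44 + 0.01q → q* = 9466.1538, p* = 123.1015.
The subsidy lowers effective supply by 51.25: p = 0.01q − 22.81.
New quantity: 151.5 − 0.003q = 0.01q − 22.81 → q' = 13408.4615.
Total subsidy cost = 51.25 × 13408.4615 = €687183.65 thousand.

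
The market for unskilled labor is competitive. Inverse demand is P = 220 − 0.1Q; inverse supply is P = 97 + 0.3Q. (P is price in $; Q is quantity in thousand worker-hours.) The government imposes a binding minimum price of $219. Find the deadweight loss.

Competitive equilibrium: 220 − 0.1Q = 97 + 0.3Q → Q* = 307.5, P* = 189.25.
At the floor P = 219, quantity demanded = (220 − 219)/0.1 = 10.
Sellers' marginal cost at Q' = 10: 97 + 0.3·10 = 100.
ΔQ = 307.5 − 10 = 297.5; wedge = 219 − 100 = 119.
Welfare loss = ½ × 297.5 × 119 = $17701.25 thousand.

$17701.25 thousand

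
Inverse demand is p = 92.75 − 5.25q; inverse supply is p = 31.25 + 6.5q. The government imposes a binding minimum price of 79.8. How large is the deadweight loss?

44.99

Competitive equilibrium: 92.75 − 5.25q = 31.25 + 6.5q → q* = 5.234, p* = 65.2713.
At the floor p = 79.8, quantity demanded = (92.75 − 79.8)/5.25 = 2.4667.
Sellers' marginal cost at q' = 2.4667: 31.25 + 6.5·2.4667 = 47.2836.
Δq = 5.234 − 2.4667 = 2.7673; wedge = 79.8 − 47.2836 = 32.5164.
Deadweight loss = ½ × 2.7673 × 32.5164 = 44.99.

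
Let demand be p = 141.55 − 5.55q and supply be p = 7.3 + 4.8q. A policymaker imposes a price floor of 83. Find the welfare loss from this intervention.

Competitive equilibrium: 141.55 − 5.55q = 7.3 + 4.8q → q* = 12.971, p* = 69.5609.
At the floor p = 83, quantity demanded = (141.55 − 83)/5.55 = 10.5495.
Sellers' marginal cost at q' = 10.5495: 7.3 + 4.8·10.5495 = 57.9376.
Δq = 12.971 − 10.5495 = 2.4215; wedge = 83 − 57.9376 = 25.0624.
The triangle = ½ × 2.4215 × 25.0624 = 30.34.

30.34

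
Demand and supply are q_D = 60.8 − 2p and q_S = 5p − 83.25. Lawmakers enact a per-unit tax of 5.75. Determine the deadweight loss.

In inverse form: demand p = 30.4 − 0.5q, supply p = 16.65 + 0.2q.
Competitive equilibrium: 30.4 − 0.5q = 16.65 + 0.2q → q* = 19.6429, p* = 20.5786.
With the tax, the buyer price exceeds the seller price by 5.75: (30.4 − 0.5q) − (16.65 + 0.2q) = 5.75 → q' = 11.4286.
Δq = 19.6429 − 11.4286 = 8.2143; the wedge equals the tax, 5.75.
DWL = ½ × 8.2143 × 5.75 = 23.62.

23.62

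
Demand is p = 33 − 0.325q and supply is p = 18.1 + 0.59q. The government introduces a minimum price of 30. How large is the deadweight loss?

22.76

Competitive equilibrium: 33 − 0.325q = 18.1 + 0.59q → q* = 16.2842, p* = 27.7077.
At the floor p = 30, quantity demanded = (33 − 30)/0.325 = 9.2308.
Sellers' marginal cost at q' = 9.2308: 18.1 + 0.59·9.2308 = 23.5462.
Δq = 16.2842 − 9.2308 = 7.0534; wedge = 30 − 23.5462 = 6.4538.
Welfare loss = ½ × 7.0534 × 6.4538 = 22.76.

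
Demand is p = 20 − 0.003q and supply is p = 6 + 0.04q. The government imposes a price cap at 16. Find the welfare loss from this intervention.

122.82

Competitive equilibrium: 20 − 0.003q = 6 + 0.04q → q* = 325.5814, p* = 19.0233.
At the ceiling p = 16, quantity supplied = (16 − 6)/0.04 = 250.
Willingness to pay at q' = 250: 20 − 0.003·250 = 19.25.
Δq = 325.5814 − 250 = 75.5814; wedge = 19.25 − 16 = 3.25.
DWL = ½ × 75.5814 × 3.25 = 122.82.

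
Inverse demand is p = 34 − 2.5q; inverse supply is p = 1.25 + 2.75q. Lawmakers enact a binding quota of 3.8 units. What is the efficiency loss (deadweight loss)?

Competitive equilibrium: 34 − 2.5q = 1.25 + 2.75q → q* = 6.2381, p* = 18.4048.
At q = 3.8: demand price = 34 − 2.5·3.8 = 24.5; supply price = 1.25 + 2.75·3.8 = 11.7.
Δq = 6.2381 − 3.8 = 2.4381; wedge = 24.5 − 11.7 = 12.8.
DWL = ½ × 2.4381 × 12.8 = 15.60.

15.60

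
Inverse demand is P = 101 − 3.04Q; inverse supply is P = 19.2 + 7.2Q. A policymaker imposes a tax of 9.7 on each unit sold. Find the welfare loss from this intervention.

4.59

Competitive equilibrium: 101 − 3.04Q = 19.2 + 7.2Q → Q* = 7.9883, P* = 76.7156.
With the tax, the buyer price exceeds the seller price by 9.7: (101 − 3.04Q) − (19.2 + 7.2Q) = 9.7 → Q' = 7.041.
ΔQ = 7.9883 − 7.041 = 0.9473; the wedge equals the tax, 9.7.
DWL = ½ × 0.9473 × 9.7 = 4.59.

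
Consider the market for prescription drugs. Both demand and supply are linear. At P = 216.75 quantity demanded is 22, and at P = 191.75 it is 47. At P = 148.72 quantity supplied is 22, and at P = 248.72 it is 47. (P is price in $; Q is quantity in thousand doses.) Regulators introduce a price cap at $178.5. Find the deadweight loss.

Demand slope = (191.75 − 216.75)/(47 − 22) = −1, so P = 238.75 − Q.
Supply slope = (248.72 − 148.72)/(47 − 22) = 4, so P = 60.72 + 4Q.
Competitive equilibrium: 238.75 − Q = 60.72 + 4Q → Q* = 35.606, P* = 203.144.
At the ceiling P = 178.5, quantity supplied = (178.5 − 60.72)/4 = 29.445.
Willingness to pay at Q' = 29.445: 238.75 − 1·29.445 = 209.305.
ΔQ = 35.606 − 29.445 = 6.161; wedge = 209.305 − 178.5 = 30.805.
The triangle = ½ × 6.161 × 30.805 = $94.89 thousand.

$94.89 thousand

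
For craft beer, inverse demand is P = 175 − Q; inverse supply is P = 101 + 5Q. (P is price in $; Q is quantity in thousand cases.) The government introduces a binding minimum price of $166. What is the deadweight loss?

$33.33 thousand

Competitive equilibrium: 175 − Q = 101 + 5Q → Q* = 12.3333, P* = 162.6667.
At the floor P = 166, quantity demanded = (175 − 166)/1 = 9.
Sellers' marginal cost at Q' = 9: 101 + 5·9 = 146.
ΔQ = 12.3333 − 9 = 3.3333; wedge = 166 − 146 = 20.
The triangle = ½ × 3.3333 × 20 = $33.33 thousand.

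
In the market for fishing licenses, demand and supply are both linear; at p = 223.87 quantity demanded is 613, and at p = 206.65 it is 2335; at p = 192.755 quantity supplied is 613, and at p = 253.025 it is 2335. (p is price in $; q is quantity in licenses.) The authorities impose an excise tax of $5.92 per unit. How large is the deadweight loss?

Demand slope = (206.65 − 223.87)/(2335 − 613) = −0.01, so p = 230 − 0.01q.
Supply slope = (253.025 − 192.755)/(2335 − 613) = 0.035, so p = 171.3 + 0.035q.
Competitive equilibrium: 230 − 0.01q = 171.3 + 0.035q → q* = 1304.4444, p* = 216.9556.
With the tax, the buyer price exceeds the seller price by 5.92: (230 − 0.01q) − (171.3 + 0.035q) = 5.92 → q' = 1172.8889.
Δq = 1304.4444 − 1172.8889 = 131.5555; the wedge equals the tax, 5.92.
DWL = ½ × 131.5555 × 5.92 = $389.40.

$389.40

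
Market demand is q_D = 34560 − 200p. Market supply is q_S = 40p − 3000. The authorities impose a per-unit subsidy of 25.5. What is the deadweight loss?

10837.50

In inverse form: demand p = 172.8 − 0.005q, supply p = 75 + 0.025q.
Competitive equilibrium: 172.8 − 0.005q = 75 + 0.025q → q* = 3260, p* = 156.5.
The subsidy lowers effective supply by 25.5: p = 49.5 + 0.025q.
New quantity: 172.8 − 0.005q = 49.5 + 0.025q → q' = 4110.
Overproduction Δq = 4110 − 3260 = 850; wedge = subsidy = 25.5.
The triangle = ½ × 850 × 25.5 = 10837.50.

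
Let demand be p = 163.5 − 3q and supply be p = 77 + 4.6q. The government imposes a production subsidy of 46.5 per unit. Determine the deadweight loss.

142.25

Competitive equilibrium: 163.5 − 3q = 77 + 4.6q → q* = 11.3816, p* = 129.3553.
The subsidy lowers effective supply by 46.5: p = 30.5 + 4.6q.
New quantity: 163.5 − 3q = 30.5 + 4.6q → q' = 17.5.
Overproduction Δq = 17.5 − 11.3816 = 6.1184; wedge = subsidy = 46.5.
The triangle = ½ × 6.1184 × 46.5 = 142.25.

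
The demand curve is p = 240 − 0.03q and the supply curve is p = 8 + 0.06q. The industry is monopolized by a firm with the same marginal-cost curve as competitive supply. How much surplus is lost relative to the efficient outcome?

Competitive equilibrium: 240 − 0.03q = 8 + 0.06q → q* = 2577.7778, p* = 162.6667.
Marginal revenue: MR = 240 − 0.06q. Set MR = MC: 240 − 0.06q = 8 + 0.06q → q_m = 1933.3333.
Price p_m = 240 − 0.03·1933.3333 = 182; MC(q_m) = 8 + 0.06·1933.3333 = 124.
Competitive q* = 2577.7778, so Δq = 644.4445; wedge = 182 − 124 = 58.
Deadweight loss = ½ × 644.4445 × 58 = 18688.89.

18688.89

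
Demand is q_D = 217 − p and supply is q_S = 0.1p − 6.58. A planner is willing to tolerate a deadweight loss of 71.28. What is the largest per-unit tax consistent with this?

39.6

In inverse form: demand p = 217 − q, supply p = 65.8 + 10q.
Competitive equilibrium: 217 − q = 65.8 + 10q → q* = 13.7455, p* = 203.2545.
A tax t gives Δq = t/11 and wedge t, so DWL = t²/22.
t²/22 = 71.28 → t² = 1568.16 → t = 39.6.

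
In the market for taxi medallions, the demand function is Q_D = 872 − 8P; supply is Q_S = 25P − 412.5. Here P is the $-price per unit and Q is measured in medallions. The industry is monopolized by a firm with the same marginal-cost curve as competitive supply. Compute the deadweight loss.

$4817.19

In inverse form: demand P = 109 − 0.125Q, supply P = 16.5 + 0.04Q.
Competitive equilibrium: 109 − 0.125Q = 16.5 + 0.04Q → Q* = 560.6061, P* = 38.9242.
Marginal revenue: MR = 109 − 0.25Q. Set MR = MC: 109 − 0.25Q = 16.5 + 0.04Q → Q_m = 318.9655.
Price P_m = 109 − 0.125·318.9655 = 69.1293; MC(Q_m) = 16.5 + 0.04·318.9655 = 29.2586.
Competitive Q* = 560.6061, so ΔQ = 241.6406; wedge = 69.1293 − 29.2586 = 39.8707.
The triangle = ½ × 241.6406 × 39.8707 = $4817.19.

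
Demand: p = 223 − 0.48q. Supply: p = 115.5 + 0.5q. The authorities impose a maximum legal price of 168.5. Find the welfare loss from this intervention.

Competitive equilibrium: 223 − 0.48q = 115.5 + 0.5q → q* = 109.6939, p* = 170.3469.
At the ceiling p = 168.5, quantity supplied = (168.5 − 115.5)/0.5 = 106.
Willingness to pay at q' = 106: 223 − 0.48·106 = 172.12.
Δq = 109.6939 − 106 = 3.6939; wedge = 172.12 − 168.5 = 3.62.
The triangle = ½ × 3.6939 × 3.62 = 6.69.

6.69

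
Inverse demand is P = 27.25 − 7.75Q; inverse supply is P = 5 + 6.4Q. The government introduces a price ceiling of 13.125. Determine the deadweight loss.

Competitive equilibrium: 27.25 − 7.75Q = 5 + 6.4Q → Q* = 1.5724, P* = 15.0636.
At the ceiling P = 13.125, quantity supplied = (13.125 − 5)/6.4 = 1.2695.
Willingness to pay at Q' = 1.2695: 27.25 − 7.75·1.2695 = 17.4114.
ΔQ = 1.5724 − 1.2695 = 0.3029; wedge = 17.4114 − 13.125 = 4.2864.
DWL = ½ × 0.3029 × 4.2864 = 0.65.

0.65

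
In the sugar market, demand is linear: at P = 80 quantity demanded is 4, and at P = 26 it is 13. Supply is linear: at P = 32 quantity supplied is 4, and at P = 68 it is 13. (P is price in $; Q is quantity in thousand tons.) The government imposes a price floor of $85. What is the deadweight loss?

Demand slope = (26 − 80)/(13 − 4) = −6, so P = 104 − 6Q.
Supply slope = (68 − 32)/(13 − 4) = 4, so P = 16 + 4Q.
Competitive equilibrium: 104 − 6Q = 16 + 4Q → Q* = 8.8, P* = 51.2.
At the floor P = 85, quantity demanded = (104 − 85)/6 = 3.1667.
Sellers' marginal cost at Q' = 3.1667: 16 + 4·3.1667 = 28.6668.
ΔQ = 8.8 − 3.1667 = 5.6333; wedge = 85 − 28.6668 = 56.3332.
The triangle = ½ × 5.6333 × 56.3332 = $158.67 thousand.

$158.67 thousand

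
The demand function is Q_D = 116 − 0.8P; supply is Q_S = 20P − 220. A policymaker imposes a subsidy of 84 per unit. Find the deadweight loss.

2713.85

In inverse form: demand P = 145 − 1.25Q, supply P = 11 + 0.05Q.
Competitive equilibrium: 145 − 1.25Q = 11 + 0.05Q → Q* = 103.0769, P* = 16.1538.
The subsidy lowers effective supply by 84: P = 0.05Q − 73.
New quantity: 145 − 1.25Q = 0.05Q − 73 → Q' = 167.6923.
Overproduction ΔQ = 167.6923 − 103.0769 = 64.6154; wedge = subsidy = 84.
Welfare loss = ½ × 64.6154 × 84 = 2713.85.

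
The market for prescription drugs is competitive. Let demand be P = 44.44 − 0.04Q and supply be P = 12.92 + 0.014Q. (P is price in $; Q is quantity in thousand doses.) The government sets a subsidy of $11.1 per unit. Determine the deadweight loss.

Competitive equilibrium: 44.44 − 0.04Q = 12.92 + 0.014Q → Q* = 583.7037, P* = 21.0919.
The subsidy lowers effective supply by 11.1: P = 1.82 + 0.014Q.
New quantity: 44.44 − 0.04Q = 1.82 + 0.014Q → Q' = 789.2593.
Overproduction ΔQ = 789.2593 − 583.7037 = 205.5556; wedge = subsidy = 11.1.
Welfare loss = ½ × 205.5556 × 11.1 = $1140.83 thousand.

$1140.83 thousand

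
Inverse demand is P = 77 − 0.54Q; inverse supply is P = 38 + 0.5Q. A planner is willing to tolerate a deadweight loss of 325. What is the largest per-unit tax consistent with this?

26

Competitive equilibrium: 77 − 0.54Q = 38 + 0.5Q → Q* = 37.5, P* = 56.75.
A tax t gives ΔQ = t/1.04 and wedge t, so DWL = t²/2.08.
t²/2.08 = 325 → t² = 676 → t = 26.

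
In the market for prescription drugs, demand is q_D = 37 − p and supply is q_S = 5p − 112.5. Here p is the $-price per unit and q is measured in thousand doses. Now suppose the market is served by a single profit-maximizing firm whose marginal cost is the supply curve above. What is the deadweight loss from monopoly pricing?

In inverse form: demand p = 37 − q, supply p = 22.5 + 0.2q.
Competitive equilibrium: 37 − q = 22.5 + 0.2q → q* = 12.0833, p* = 24.9167.
Marginal revenue: MR = 37 − 2q. Set MR = MC: 37 − 2q = 22.5 + 0.2q → q_m = 6.5909.
Price p_m = 37 − 1·6.5909 = 30.4091; MC(q_m) = 22.5 + 0.2·6.5909 = 23.8182.
Competitive q* = 12.0833, so Δq = 5.4924; wedge = 30.4091 − 23.8182 = 6.5909.
The triangle = ½ × 5.4924 × 6.5909 = $18.10 thousand.

$18.10 thousand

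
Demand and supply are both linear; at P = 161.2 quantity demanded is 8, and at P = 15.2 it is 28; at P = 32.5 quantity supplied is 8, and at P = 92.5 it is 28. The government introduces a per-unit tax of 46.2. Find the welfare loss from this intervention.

103.61

Demand slope = (15.2 − 161.2)/(28 − 8) = −7.3, so P = 219.6 − 7.3Q.
Supply slope = (92.5 − 32.5)/(28 − 8) = 3, so P = 8.5 + 3Q.
Competitive equilibrium: 219.6 − 7.3Q = 8.5 + 3Q → Q* = 20.4951, P* = 69.9854.
With the tax, the buyer price exceeds the seller price by 46.2: (219.6 − 7.3Q) − (8.5 + 3Q) = 46.2 → Q' = 16.0097.
ΔQ = 20.4951 − 16.0097 = 4.4854; the wedge equals the tax, 46.2.
The triangle = ½ × 4.4854 × 46.2 = 103.61.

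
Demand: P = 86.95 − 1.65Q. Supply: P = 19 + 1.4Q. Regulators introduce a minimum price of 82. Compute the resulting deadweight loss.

566.79

Competitive equilibrium: 86.95 − 1.65Q = 19 + 1.4Q → Q* = 22.2787, P* = 50.1902.
At the floor P = 82, quantity demanded = (86.95 − 82)/1.65 = 3.
Sellers' marginal cost at Q' = 3: 19 + 1.4·3 = 23.2.
ΔQ = 22.2787 − 3 = 19.2787; wedge = 82 − 23.2 = 58.8.
The triangle = ½ × 19.2787 × 58.8 = 566.79.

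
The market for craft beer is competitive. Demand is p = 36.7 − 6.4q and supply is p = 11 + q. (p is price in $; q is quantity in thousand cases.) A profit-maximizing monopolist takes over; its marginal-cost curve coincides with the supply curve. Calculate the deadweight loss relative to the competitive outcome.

$9.60 thousand

Competitive equilibrium: 36.7 − 6.4q = 11 + q → q* = 3.473, p* = 14.473.
Marginal revenue: MR = 36.7 − 12.8q. Set MR = MC: 36.7 − 12.8q = 11 + q → q_m = 1.8623.
Price p_m = 36.7 − 6.4·1.8623 = 24.7813; MC(q_m) = 11 + 1·1.8623 = 12.8623.
Competitive q* = 3.473, so Δq = 1.6107; wedge = 24.7813 − 12.8623 = 11.919.
DWL = ½ × 1.6107 × 11.919 = $9.60 thousand.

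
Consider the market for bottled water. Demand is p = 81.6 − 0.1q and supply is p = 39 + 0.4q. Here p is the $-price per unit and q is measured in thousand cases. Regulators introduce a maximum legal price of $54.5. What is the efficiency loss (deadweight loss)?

Competitive equilibrium: 81.6 − 0.1q = 39 + 0.4q → q* = 85.2, p* = 73.08.
At the ceiling p = 54.5, quantity supplied = (54.5 − 39)/0.4 = 38.75.
Willingness to pay at q' = 38.75: 81.6 − 0.1·38.75 = 77.725.
Δq = 85.2 − 38.75 = 46.45; wedge = 77.725 − 54.5 = 23.225.
The triangle = ½ × 46.45 × 23.225 = $539.40 thousand.

$539.40 thousand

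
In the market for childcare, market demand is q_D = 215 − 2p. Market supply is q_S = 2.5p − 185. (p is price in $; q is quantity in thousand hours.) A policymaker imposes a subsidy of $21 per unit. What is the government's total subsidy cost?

$1271.67 thousand

In inverse form: demand p = 107.5 − 0.5q, supply p = 74 + 0.4q.
Competitive equilibrium: 107.5 − 0.5q = 74 + 0.4q → q* = 37.2222, p* = 88.8889.
The subsidy lowers effective supply by 21: p = 53 + 0.4q.
New quantity: 107.5 − 0.5q = 53 + 0.4q → q' = 60.5556.
Total subsidy cost = 21 × 60.5556 = $1271.67 thousand.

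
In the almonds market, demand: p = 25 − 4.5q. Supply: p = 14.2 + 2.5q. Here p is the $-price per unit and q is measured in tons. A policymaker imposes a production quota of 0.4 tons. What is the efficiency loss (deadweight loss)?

Competitive equilibrium: 25 − 4.5q = 14.2 + 2.5q → q* = 1.5429, p* = 18.0571.
At q = 0.4: demand price = 25 − 4.5·0.4 = 23.2; supply price = 14.2 + 2.5·0.4 = 15.2.
Δq = 1.5429 − 0.4 = 1.1429; wedge = 23.2 − 15.2 = 8.
The triangle = ½ × 1.1429 × 8 = $4.57.

$4.57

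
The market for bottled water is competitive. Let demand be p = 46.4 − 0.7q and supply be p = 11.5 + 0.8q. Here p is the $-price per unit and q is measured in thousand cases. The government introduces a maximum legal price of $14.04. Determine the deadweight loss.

Competitive equilibrium: 46.4 − 0.7q = 11.5 + 0.8q → q* = 23.2667, p* = 30.1133.
At the ceiling p = 14.04, quantity supplied = (14.04 − 11.5)/0.8 = 3.175.
Willingness to pay at q' = 3.175: 46.4 − 0.7·3.175 = 44.1775.
Δq = 23.2667 − 3.175 = 20.0917; wedge = 44.1775 − 14.04 = 30.1375.
DWL = ½ × 20.0917 × 30.1375 = $302.76 thousand.

$302.76 thousand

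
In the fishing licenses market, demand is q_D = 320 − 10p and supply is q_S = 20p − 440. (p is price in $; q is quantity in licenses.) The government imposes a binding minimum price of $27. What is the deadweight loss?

In inverse form: demand p = 32 − 0.1q, supply p = 22 + 0.05q.
Competitive equilibrium: 32 − 0.1q = 22 + 0.05q → q* = 66.6667, p* = 25.3333.
At the floor p = 27, quantity demanded = (32 − 27)/0.1 = 50.
Sellers' marginal cost at q' = 50: 22 + 0.05·50 = 24.5.
Δq = 66.6667 − 50 = 16.6667; wedge = 27 − 24.5 = 2.5.
Welfare loss = ½ × 16.6667 × 2.5 = $20.83.

$20.83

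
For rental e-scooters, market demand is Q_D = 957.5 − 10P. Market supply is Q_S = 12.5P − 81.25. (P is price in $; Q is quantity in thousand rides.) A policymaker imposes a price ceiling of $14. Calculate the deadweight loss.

$14550.39 thousand

In inverse form: demand P = 95.75 − 0.1Q, supply P = 6.5 + 0.08Q.
Competitive equilibrium: 95.75 − 0.1Q = 6.5 + 0.08Q → Q* = 495.8333, P* = 46.1667.
At the ceiling P = 14, quantity supplied = (14 − 6.5)/0.08 = 93.75.
Willingness to pay at Q' = 93.75: 95.75 − 0.1·93.75 = 86.375.
ΔQ = 495.8333 − 93.75 = 402.0833; wedge = 86.375 − 14 = 72.375.
Welfare loss = ½ × 402.0833 × 72.375 = $14550.39 thousand.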